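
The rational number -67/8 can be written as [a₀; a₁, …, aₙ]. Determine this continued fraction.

[-9; 1, 1, 1, 2]

⌊-67/8⌋ = -9, remainder 5
⌊8/5⌋ = 1, remainder 3
⌊5/3⌋ = 1, remainder 2
⌊3/2⌋ = 1, remainder 1
⌊2/1⌋ = 2, remainder 0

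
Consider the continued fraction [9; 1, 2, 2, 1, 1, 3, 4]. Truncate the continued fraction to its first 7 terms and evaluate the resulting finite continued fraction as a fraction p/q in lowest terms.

592/61

Starting at the tail and folding back:
Start with 3.
1 + 1/(3/1) = 1 + 1/3 = 4/3
1 + 1/(4/3) = 1 + 3/4 = 7/4
2 + 1/(7/4) = 2 + 4/7 = 18/7
2 + 1/(18/7) = 2 + 7/18 = 43/18
1 + 1/(43/18) = 1 + 18/43 = 61/43
9 + 1/(61/43) = 9 + 43/61 = 592/61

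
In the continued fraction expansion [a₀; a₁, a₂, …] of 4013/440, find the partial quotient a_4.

5

Apply division with remainder until the remainder is 0:
4013 ÷ 440 → quotient 9, remainder 53
440 ÷ 53 → quotient 8, remainder 16
53 ÷ 16 → quotient 3, remainder 5
16 ÷ 5 → quotient 3, remainder 1
5 ÷ 1 → quotient 5, remainder 0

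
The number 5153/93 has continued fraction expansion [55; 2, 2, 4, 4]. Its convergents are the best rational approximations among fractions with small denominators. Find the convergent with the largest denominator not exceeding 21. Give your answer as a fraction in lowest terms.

277/5

List convergents until the denominator exceeds the bound:
a_0 = 55: 55/1  (≤ bound)
a_1 = 2: 111/2  (≤ bound)
a_2 = 2: 277/5  (≤ bound)
a_3 = 4: 1219/22  (> 21, stop)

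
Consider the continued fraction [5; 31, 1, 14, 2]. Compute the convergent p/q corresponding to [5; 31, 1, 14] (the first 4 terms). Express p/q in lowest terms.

Compute successive convergents:
a_0 = 5: 5/1
a_1 = 31: 156/31
a_2 = 1: 161/32
a_3 = 14: 2410/479

2410/479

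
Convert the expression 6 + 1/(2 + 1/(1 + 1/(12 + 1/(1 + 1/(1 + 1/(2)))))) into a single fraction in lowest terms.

Work from the innermost term outward:
Start with 2.
1 + 1/(2/1) = 1 + 1/2 = 3/2
1 + 1/(3/2) = 1 + 2/3 = 5/3
12 + 1/(5/3) = 12 + 3/5 = 63/5
1 + 1/(63/5) = 1 + 5/63 = 68/63
2 + 1/(68/63) = 2 + 63/68 = 199/68
6 + 1/(199/68) = 6 + 68/199 = 1262/199

1262/199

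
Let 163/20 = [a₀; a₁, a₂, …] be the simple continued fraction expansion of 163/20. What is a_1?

Run the Euclidean algorithm, recording each quotient:
163 ÷ 20 → quotient 8, remainder 3
20 ÷ 3 → quotient 6, remainder 2

6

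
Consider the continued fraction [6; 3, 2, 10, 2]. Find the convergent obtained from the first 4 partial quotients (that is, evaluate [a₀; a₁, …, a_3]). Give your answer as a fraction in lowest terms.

459/73

Collapse the nested fraction from the inside out:
Start with 10.
2 + 1/(10/1) = 2 + 1/10 = 21/10
3 + 1/(21/10) = 3 + 10/21 = 73/21
6 + 1/(73/21) = 6 + 21/73 = 459/73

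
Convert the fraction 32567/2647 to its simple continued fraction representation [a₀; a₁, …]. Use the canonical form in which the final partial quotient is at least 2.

[12; 3, 3, 2, 1, 2, 14, 2]

Run the Euclidean algorithm, recording each quotient:
32567 ÷ 2647 → quotient 12, remainder 803
2647 ÷ 803 → quotient 3, remainder 238
803 ÷ 238 → quotient 3, remainder 89
238 ÷ 89 → quotient 2, remainder 60
89 ÷ 60 → quotient 1, remainder 29
60 ÷ 29 → quotient 2, remainder 2
29 ÷ 2 → quotient 14, remainder 1
2 ÷ 1 → quotient 2, remainder 0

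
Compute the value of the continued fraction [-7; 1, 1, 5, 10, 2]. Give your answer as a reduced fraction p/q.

-1517/235

a_0 = -7: -7/1
a_1 = 1: -6/1
a_2 = 1: -13/2
a_3 = 5: -71/11
a_4 = 10: -723/112
a_5 = 2: -1517/235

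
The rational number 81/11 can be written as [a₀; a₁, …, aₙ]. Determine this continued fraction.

Apply division with remainder until the remainder is 0:
81 = 7·11 + 4, so a_0 = 7
11 = 2·4 + 3, so a_1 = 2
4 = 1·3 + 1, so a_2 = 1
3 = 3·1 + 0, so a_3 = 3

[7; 2, 1, 3]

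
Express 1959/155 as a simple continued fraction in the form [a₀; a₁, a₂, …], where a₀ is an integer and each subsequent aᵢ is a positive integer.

1959 ÷ 155 → quotient 12, remainder 99
155 ÷ 99 → quotient 1, remainder 56
99 ÷ 56 → quotient 1, remainder 43
56 ÷ 43 → quotient 1, remainder 13
43 ÷ 13 → quotient 3, remainder 4
13 ÷ 4 → quotient 3, remainder 1
4 ÷ 1 → quotient 4, remainder 0

[12; 1, 1, 1, 3, 3, 4]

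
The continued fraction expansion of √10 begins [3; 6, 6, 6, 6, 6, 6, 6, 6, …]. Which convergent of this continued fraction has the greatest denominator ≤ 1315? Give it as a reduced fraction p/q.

a_0 = 3: 3/1  (≤ bound)
a_1 = 6: 19/6  (≤ bound)
a_2 = 6: 117/37  (≤ bound)
a_3 = 6: 721/228  (≤ bound)
a_4 = 6: 4443/1405  (> 1315, stop)

721/228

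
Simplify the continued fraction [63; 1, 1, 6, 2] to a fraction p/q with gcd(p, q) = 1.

1779/28

Start with 2.
6 + 1/(2/1) = 6 + 1/2 = 13/2
1 + 1/(13/2) = 1 + 2/13 = 15/13
1 + 1/(15/13) = 1 + 13/15 = 28/15
63 + 1/(28/15) = 63 + 15/28 = 1779/28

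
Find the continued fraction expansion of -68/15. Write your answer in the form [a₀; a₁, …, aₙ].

Run the Euclidean algorithm, recording each quotient:
-68 ÷ 15 → quotient -5, remainder 7
15 ÷ 7 → quotient 2, remainder 1
7 ÷ 1 → quotient 7, remainder 0

[-5; 2, 7]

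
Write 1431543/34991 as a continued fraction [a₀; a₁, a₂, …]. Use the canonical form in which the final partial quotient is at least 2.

[40; 1, 10, 3, 53, 1, 5, 3]

1431543 = 40·34991 + 31903, so a_0 = 40
34991 = 1·31903 + 3088, so a_1 = 1
31903 = 10·3088 + 1023, so a_2 = 10
3088 = 3·1023 + 19, so a_3 = 3
1023 = 53·19 + 16, so a_4 = 53
19 = 1·16 + 3, so a_5 = 1
16 = 5·3 + 1, so a_6 = 5
3 = 3·1 + 0, so a_7 = 3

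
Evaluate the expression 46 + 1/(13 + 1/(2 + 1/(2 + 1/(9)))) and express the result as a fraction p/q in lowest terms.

Work from the innermost term outward:
Start with 9.
2 + 1/(9/1) = 2 + 1/9 = 19/9
2 + 1/(19/9) = 2 + 9/19 = 47/19
13 + 1/(47/19) = 13 + 19/47 = 630/47
46 + 1/(630/47) = 46 + 47/630 = 29027/630

29027/630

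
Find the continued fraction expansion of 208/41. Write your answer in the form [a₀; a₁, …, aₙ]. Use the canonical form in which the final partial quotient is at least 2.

[5; 13, 1, 2]

⌊208/41⌋ = 5, remainder 3
⌊41/3⌋ = 13, remainder 2
⌊3/2⌋ = 1, remainder 1
⌊2/1⌋ = 2, remainder 0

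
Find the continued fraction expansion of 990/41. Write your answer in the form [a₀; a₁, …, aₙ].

990 = 24·41 + 6, so a_0 = 24
41 = 6·6 + 5, so a_1 = 6
6 = 1·5 + 1, so a_2 = 1
5 = 5·1 + 0, so a_3 = 5

[24; 6, 1, 5]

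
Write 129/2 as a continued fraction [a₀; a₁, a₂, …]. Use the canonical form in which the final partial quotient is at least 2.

129 = 64·2 + 1, so a_0 = 64
2 = 2·1 + 0, so a_1 = 2

[64; 2]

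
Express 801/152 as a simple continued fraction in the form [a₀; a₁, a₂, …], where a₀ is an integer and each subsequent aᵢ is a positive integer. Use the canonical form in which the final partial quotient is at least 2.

[5; 3, 1, 2, 2, 2, 2]

Apply division with remainder until the remainder is 0:
801 ÷ 152 → quotient 5, remainder 41
152 ÷ 41 → quotient 3, remainder 29
41 ÷ 29 → quotient 1, remainder 12
29 ÷ 12 → quotient 2, remainder 5
12 ÷ 5 → quotient 2, remainder 2
5 ÷ 2 → quotient 2, remainder 1
2 ÷ 1 → quotient 2, remainder 0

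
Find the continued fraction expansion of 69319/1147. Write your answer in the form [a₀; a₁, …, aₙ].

Repeatedly divide and take the remainder:
⌊69319/1147⌋ = 60, remainder 499
⌊1147/499⌋ = 2, remainder 149
⌊499/149⌋ = 3, remainder 52
⌊149/52⌋ = 2, remainder 45
⌊52/45⌋ = 1, remainder 7
⌊45/7⌋ = 6, remainder 3
⌊7/3⌋ = 2, remainder 1
⌊3/1⌋ = 3, remainder 0

[60; 2, 3, 2, 1, 6, 2, 3]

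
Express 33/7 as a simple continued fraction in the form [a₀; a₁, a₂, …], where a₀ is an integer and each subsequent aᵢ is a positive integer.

33 ÷ 7 → quotient 4, remainder 5
7 ÷ 5 → quotient 1, remainder 2
5 ÷ 2 → quotient 2, remainder 1
2 ÷ 1 → quotient 2, remainder 0

[4; 1, 2, 2]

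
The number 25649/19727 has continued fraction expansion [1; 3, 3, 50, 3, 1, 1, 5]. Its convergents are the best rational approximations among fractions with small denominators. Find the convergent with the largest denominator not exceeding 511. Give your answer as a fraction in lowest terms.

654/503

a_0 = 1: 1/1  (≤ bound)
a_1 = 3: 4/3  (≤ bound)
a_2 = 3: 13/10  (≤ bound)
a_3 = 50: 654/503  (≤ bound)
a_4 = 3: 1975/1519  (> 511, stop)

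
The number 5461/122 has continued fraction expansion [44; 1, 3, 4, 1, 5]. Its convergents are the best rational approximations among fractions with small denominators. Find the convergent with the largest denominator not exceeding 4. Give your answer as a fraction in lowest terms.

a_0 = 44: 44/1  (≤ bound)
a_1 = 1: 45/1  (≤ bound)
a_2 = 3: 179/4  (≤ bound)
a_3 = 4: 761/17  (> 4, stop)

179/4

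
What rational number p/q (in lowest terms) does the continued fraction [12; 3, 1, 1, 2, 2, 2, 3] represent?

Work from the innermost term outward:
Start with 3.
2 + 1/(3/1) = 2 + 1/3 = 7/3
2 + 1/(7/3) = 2 + 3/7 = 17/7
2 + 1/(17/7) = 2 + 7/17 = 41/17
1 + 1/(41/17) = 1 + 17/41 = 58/41
1 + 1/(58/41) = 1 + 41/58 = 99/58
3 + 1/(99/58) = 3 + 58/99 = 355/99
12 + 1/(355/99) = 12 + 99/355 = 4359/355

4359/355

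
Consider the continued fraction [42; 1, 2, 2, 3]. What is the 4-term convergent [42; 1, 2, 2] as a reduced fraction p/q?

Starting at the tail and folding back:
Start with 2.
2 + 1/(2/1) = 2 + 1/2 = 5/2
1 + 1/(5/2) = 1 + 2/5 = 7/5
42 + 1/(7/5) = 42 + 5/7 = 299/7

299/7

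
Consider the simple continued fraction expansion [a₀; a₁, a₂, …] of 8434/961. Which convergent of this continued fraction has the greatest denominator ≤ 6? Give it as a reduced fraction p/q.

a_0 = 8: 8/1  (≤ bound)
a_1 = 1: 9/1  (≤ bound)
a_2 = 3: 35/4  (≤ bound)
a_3 = 2: 79/9  (> 6, stop)

35/4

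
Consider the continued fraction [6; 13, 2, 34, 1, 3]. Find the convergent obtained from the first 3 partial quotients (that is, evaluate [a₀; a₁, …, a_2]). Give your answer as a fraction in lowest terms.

Starting at the tail and folding back:
Start with 2.
13 + 1/(2/1) = 13 + 1/2 = 27/2
6 + 1/(27/2) = 6 + 2/27 = 164/27

164/27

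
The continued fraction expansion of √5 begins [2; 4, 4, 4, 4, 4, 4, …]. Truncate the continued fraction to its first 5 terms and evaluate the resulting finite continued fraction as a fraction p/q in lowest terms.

682/305

Start with 4.
4 + 1/(4/1) = 4 + 1/4 = 17/4
4 + 1/(17/4) = 4 + 4/17 = 72/17
4 + 1/(72/17) = 4 + 17/72 = 305/72
2 + 1/(305/72) = 2 + 72/305 = 682/305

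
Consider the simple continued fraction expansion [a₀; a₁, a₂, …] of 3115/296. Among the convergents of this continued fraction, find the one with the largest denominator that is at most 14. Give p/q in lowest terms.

21/2

List convergents until the denominator exceeds the bound:
a_0 = 10: 10/1  (≤ bound)
a_1 = 1: 11/1  (≤ bound)
a_2 = 1: 21/2  (≤ bound)
a_3 = 10: 221/21  (> 14, stop)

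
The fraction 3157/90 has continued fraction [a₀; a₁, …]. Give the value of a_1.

12

⌊3157/90⌋ = 35, remainder 7
⌊90/7⌋ = 12, remainder 6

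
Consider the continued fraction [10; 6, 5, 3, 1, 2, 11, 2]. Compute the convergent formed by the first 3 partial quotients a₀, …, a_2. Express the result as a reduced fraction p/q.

315/31

Start with 5.
6 + 1/(5/1) = 6 + 1/5 = 31/5
10 + 1/(31/5) = 10 + 5/31 = 315/31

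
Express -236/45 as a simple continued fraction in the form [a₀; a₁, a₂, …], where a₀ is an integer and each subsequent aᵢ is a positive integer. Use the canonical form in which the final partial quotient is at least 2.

[-6; 1, 3, 11]

-236 ÷ 45 → quotient -6, remainder 34
45 ÷ 34 → quotient 1, remainder 11
34 ÷ 11 → quotient 3, remainder 1
11 ÷ 1 → quotient 11, remainder 0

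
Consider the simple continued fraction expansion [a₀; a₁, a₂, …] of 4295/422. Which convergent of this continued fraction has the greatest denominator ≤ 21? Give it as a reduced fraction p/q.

173/17

a_0 = 10: 10/1  (≤ bound)
a_1 = 5: 51/5  (≤ bound)
a_2 = 1: 61/6  (≤ bound)
a_3 = 1: 112/11  (≤ bound)
a_4 = 1: 173/17  (≤ bound)
a_5 = 2: 458/45  (> 21, stop)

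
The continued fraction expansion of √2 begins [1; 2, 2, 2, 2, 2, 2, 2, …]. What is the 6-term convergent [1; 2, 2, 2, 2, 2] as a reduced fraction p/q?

Start with 2.
2 + 1/(2/1) = 2 + 1/2 = 5/2
2 + 1/(5/2) = 2 + 2/5 = 12/5
2 + 1/(12/5) = 2 + 5/12 = 29/12
2 + 1/(29/12) = 2 + 12/29 = 70/29
1 + 1/(70/29) = 1 + 29/70 = 99/70

99/70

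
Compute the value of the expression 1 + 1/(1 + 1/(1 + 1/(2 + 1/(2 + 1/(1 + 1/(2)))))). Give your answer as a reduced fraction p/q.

Use the convergent recurrence hₖ = aₖ·hₖ₋₁ + hₖ₋₂ (and likewise for the denominators kₖ):
a_0 = 1: 1/1
a_1 = 1: 2/1
a_2 = 1: 3/2
a_3 = 2: 8/5
a_4 = 2: 19/12
a_5 = 1: 27/17
a_6 = 2: 73/46

73/46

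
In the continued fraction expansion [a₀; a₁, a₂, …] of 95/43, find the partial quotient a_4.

2

Apply division with remainder until the remainder is 0:
95 ÷ 43 → quotient 2, remainder 9
43 ÷ 9 → quotient 4, remainder 7
9 ÷ 7 → quotient 1, remainder 2
7 ÷ 2 → quotient 3, remainder 1
2 ÷ 1 → quotient 2, remainder 0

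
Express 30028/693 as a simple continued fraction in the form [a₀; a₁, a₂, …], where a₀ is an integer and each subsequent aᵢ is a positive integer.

30028 = 43·693 + 229, so a_0 = 43
693 = 3·229 + 6, so a_1 = 3
229 = 38·6 + 1, so a_2 = 38
6 = 6·1 + 0, so a_3 = 6

[43; 3, 38, 6]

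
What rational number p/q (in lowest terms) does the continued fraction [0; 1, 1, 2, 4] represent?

a_0 = 0: 0/1
a_1 = 1: 1/1
a_2 = 1: 1/2
a_3 = 2: 3/5
a_4 = 4: 13/22

13/22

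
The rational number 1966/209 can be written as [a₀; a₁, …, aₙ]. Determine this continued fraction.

1966 ÷ 209 → quotient 9, remainder 85
209 ÷ 85 → quotient 2, remainder 39
85 ÷ 39 → quotient 2, remainder 7
39 ÷ 7 → quotient 5, remainder 4
7 ÷ 4 → quotient 1, remainder 3
4 ÷ 3 → quotient 1, remainder 1
3 ÷ 1 → quotient 3, remainder 0

[9; 2, 2, 5, 1, 1, 3]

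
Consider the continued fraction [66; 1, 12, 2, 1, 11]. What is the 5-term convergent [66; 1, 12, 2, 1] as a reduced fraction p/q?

2677/40

a_0 = 66: 66/1
a_1 = 1: 67/1
a_2 = 12: 870/13
a_3 = 2: 1807/27
a_4 = 1: 2677/40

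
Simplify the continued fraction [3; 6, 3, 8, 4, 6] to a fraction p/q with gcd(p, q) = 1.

a_0 = 3: 3/1
a_1 = 6: 19/6
a_2 = 3: 60/19
a_3 = 8: 499/158
a_4 = 4: 2056/651
a_5 = 6: 12835/4064

12835/4064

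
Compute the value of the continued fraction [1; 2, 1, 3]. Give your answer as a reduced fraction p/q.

15/11

a_0 = 1: 1/1
a_1 = 2: 3/2
a_2 = 1: 4/3
a_3 = 3: 15/11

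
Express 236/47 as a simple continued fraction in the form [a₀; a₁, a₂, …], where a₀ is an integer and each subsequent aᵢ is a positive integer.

[5; 47]

Repeatedly divide and take the remainder:
236 = 5·47 + 1, so a_0 = 5
47 = 47·1 + 0, so a_1 = 47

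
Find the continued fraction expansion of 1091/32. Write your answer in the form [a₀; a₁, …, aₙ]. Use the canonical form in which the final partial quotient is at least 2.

Run the Euclidean algorithm, recording each quotient:
1091 = 34·32 + 3, so a_0 = 34
32 = 10·3 + 2, so a_1 = 10
3 = 1·2 + 1, so a_2 = 1
2 = 2·1 + 0, so a_3 = 2

[34; 10, 1, 2]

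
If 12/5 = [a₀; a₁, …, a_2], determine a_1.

2

⌊12/5⌋ = 2, remainder 2
⌊5/2⌋ = 2, remainder 1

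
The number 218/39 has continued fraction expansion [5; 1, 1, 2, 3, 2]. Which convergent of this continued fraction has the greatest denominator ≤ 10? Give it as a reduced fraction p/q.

28/5

a_0 = 5: 5/1  (≤ bound)
a_1 = 1: 6/1  (≤ bound)
a_2 = 1: 11/2  (≤ bound)
a_3 = 2: 28/5  (≤ bound)
a_4 = 3: 95/17  (> 10, stop)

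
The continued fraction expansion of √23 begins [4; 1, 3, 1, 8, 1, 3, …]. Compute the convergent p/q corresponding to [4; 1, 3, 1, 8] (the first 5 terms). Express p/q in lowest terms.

Start with 8.
1 + 1/(8/1) = 1 + 1/8 = 9/8
3 + 1/(9/8) = 3 + 8/9 = 35/9
1 + 1/(35/9) = 1 + 9/35 = 44/35
4 + 1/(44/35) = 4 + 35/44 = 211/44

211/44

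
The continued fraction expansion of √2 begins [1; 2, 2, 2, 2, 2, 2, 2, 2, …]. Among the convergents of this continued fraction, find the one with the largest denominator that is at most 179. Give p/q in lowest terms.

List convergents until the denominator exceeds the bound:
a_0 = 1: 1/1  (≤ bound)
a_1 = 2: 3/2  (≤ bound)
a_2 = 2: 7/5  (≤ bound)
a_3 = 2: 17/12  (≤ bound)
a_4 = 2: 41/29  (≤ bound)
a_5 = 2: 99/70  (≤ bound)
a_6 = 2: 239/169  (≤ bound)
a_7 = 2: 577/408  (> 179, stop)

239/169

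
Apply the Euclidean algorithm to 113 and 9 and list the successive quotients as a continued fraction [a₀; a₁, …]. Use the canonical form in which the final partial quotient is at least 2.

Apply division with remainder until the remainder is 0:
⌊113/9⌋ = 12, remainder 5
⌊9/5⌋ = 1, remainder 4
⌊5/4⌋ = 1, remainder 1
⌊4/1⌋ = 4, remainder 0

[12; 1, 1, 4]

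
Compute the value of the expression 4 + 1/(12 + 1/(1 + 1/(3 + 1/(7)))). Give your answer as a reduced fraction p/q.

1509/370

Start with 7.
3 + 1/(7/1) = 3 + 1/7 = 22/7
1 + 1/(22/7) = 1 + 7/22 = 29/22
12 + 1/(29/22) = 12 + 22/29 = 370/29
4 + 1/(370/29) = 4 + 29/370 = 1509/370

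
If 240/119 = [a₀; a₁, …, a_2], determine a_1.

59

Run the Euclidean algorithm, recording each quotient:
240 = 2·119 + 2, so a_0 = 2
119 = 59·2 + 1, so a_1 = 59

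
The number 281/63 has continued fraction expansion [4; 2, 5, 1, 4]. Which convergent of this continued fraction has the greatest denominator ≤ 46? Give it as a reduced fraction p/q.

List convergents until the denominator exceeds the bound:
a_0 = 4: 4/1  (≤ bound)
a_1 = 2: 9/2  (≤ bound)
a_2 = 5: 49/11  (≤ bound)
a_3 = 1: 58/13  (≤ bound)
a_4 = 4: 281/63  (> 46, stop)

58/13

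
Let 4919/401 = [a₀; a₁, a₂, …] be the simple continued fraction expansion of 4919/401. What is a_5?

26

Apply division with remainder until the remainder is 0:
4919 ÷ 401 → quotient 12, remainder 107
401 ÷ 107 → quotient 3, remainder 80
107 ÷ 80 → quotient 1, remainder 27
80 ÷ 27 → quotient 2, remainder 26
27 ÷ 26 → quotient 1, remainder 1
26 ÷ 1 → quotient 26, remainder 0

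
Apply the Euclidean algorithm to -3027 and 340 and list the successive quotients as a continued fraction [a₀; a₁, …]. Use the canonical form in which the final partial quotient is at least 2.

[-9; 10, 3, 3, 3]

-3027 = -9·340 + 33, so a_0 = -9
340 = 10·33 + 10, so a_1 = 10
33 = 3·10 + 3, so a_2 = 3
10 = 3·3 + 1, so a_3 = 3
3 = 3·1 + 0, so a_4 = 3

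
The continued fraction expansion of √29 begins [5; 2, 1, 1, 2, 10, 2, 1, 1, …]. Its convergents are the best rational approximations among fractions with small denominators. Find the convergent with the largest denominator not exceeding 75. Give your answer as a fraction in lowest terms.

70/13

List convergents until the denominator exceeds the bound:
a_0 = 5: 5/1  (≤ bound)
a_1 = 2: 11/2  (≤ bound)
a_2 = 1: 16/3  (≤ bound)
a_3 = 1: 27/5  (≤ bound)
a_4 = 2: 70/13  (≤ bound)
a_5 = 10: 727/135  (> 75, stop)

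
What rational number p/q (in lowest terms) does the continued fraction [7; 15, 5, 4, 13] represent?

29839/4223

Build up convergents one term at a time:
a_0 = 7: 7/1
a_1 = 15: 106/15
a_2 = 5: 537/76
a_3 = 4: 2254/319
a_4 = 13: 29839/4223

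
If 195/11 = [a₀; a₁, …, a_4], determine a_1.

1

195 ÷ 11 → quotient 17, remainder 8
11 ÷ 8 → quotient 1, remainder 3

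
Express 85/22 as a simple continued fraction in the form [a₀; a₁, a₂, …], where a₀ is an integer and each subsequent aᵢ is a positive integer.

[3; 1, 6, 3]

Apply division with remainder until the remainder is 0:
85 = 3·22 + 19, so a_0 = 3
22 = 1·19 + 3, so a_1 = 1
19 = 6·3 + 1, so a_2 = 6
3 = 3·1 + 0, so a_3 = 3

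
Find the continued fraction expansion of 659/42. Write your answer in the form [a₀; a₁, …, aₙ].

⌊659/42⌋ = 15, remainder 29
⌊42/29⌋ = 1, remainder 13
⌊29/13⌋ = 2, remainder 3
⌊13/3⌋ = 4, remainder 1
⌊3/1⌋ = 3, remainder 0

[15; 1, 2, 4, 3]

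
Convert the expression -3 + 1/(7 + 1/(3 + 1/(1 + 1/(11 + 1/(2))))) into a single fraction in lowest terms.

-2035/711

a_0 = -3: -3/1
a_1 = 7: -20/7
a_2 = 3: -63/22
a_3 = 1: -83/29
a_4 = 11: -976/341
a_5 = 2: -2035/711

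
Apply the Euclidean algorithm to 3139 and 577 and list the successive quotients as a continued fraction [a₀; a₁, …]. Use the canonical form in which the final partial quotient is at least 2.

3139 ÷ 577 → quotient 5, remainder 254
577 ÷ 254 → quotient 2, remainder 69
254 ÷ 69 → quotient 3, remainder 47
69 ÷ 47 → quotient 1, remainder 22
47 ÷ 22 → quotient 2, remainder 3
22 ÷ 3 → quotient 7, remainder 1
3 ÷ 1 → quotient 3, remainder 0

[5; 2, 3, 1, 2, 7, 3]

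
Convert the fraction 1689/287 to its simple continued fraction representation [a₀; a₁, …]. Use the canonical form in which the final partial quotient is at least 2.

[5; 1, 7, 1, 2, 3, 3]

1689 ÷ 287 → quotient 5, remainder 254
287 ÷ 254 → quotient 1, remainder 33
254 ÷ 33 → quotient 7, remainder 23
33 ÷ 23 → quotient 1, remainder 10
23 ÷ 10 → quotient 2, remainder 3
10 ÷ 3 → quotient 3, remainder 1
3 ÷ 1 → quotient 3, remainder 0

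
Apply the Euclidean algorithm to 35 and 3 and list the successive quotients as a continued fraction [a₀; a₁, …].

Repeatedly divide and take the remainder:
35 = 11·3 + 2, so a_0 = 11
3 = 1·2 + 1, so a_1 = 1
2 = 2·1 + 0, so a_2 = 2

[11; 1, 2]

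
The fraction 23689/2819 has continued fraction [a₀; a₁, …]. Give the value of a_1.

2

Repeatedly divide and take the remainder:
23689 = 8·2819 + 1137, so a_0 = 8
2819 = 2·1137 + 545, so a_1 = 2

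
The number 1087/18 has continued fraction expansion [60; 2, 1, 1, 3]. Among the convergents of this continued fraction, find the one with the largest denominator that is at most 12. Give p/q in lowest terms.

302/5

a_0 = 60: 60/1  (≤ bound)
a_1 = 2: 121/2  (≤ bound)
a_2 = 1: 181/3  (≤ bound)
a_3 = 1: 302/5  (≤ bound)
a_4 = 3: 1087/18  (> 12, stop)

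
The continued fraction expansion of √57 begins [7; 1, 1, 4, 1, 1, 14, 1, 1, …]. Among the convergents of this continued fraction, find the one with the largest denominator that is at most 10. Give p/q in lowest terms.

68/9

List convergents until the denominator exceeds the bound:
a_0 = 7: 7/1  (≤ bound)
a_1 = 1: 8/1  (≤ bound)
a_2 = 1: 15/2  (≤ bound)
a_3 = 4: 68/9  (≤ bound)
a_4 = 1: 83/11  (> 10, stop)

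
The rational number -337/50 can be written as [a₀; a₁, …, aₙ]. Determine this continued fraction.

[-7; 3, 1, 5, 2]

Repeatedly divide and take the remainder:
-337 ÷ 50 → quotient -7, remainder 13
50 ÷ 13 → quotient 3, remainder 11
13 ÷ 11 → quotient 1, remainder 2
11 ÷ 2 → quotient 5, remainder 1
2 ÷ 1 → quotient 2, remainder 0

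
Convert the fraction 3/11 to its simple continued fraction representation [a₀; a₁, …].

Run the Euclidean algorithm, recording each quotient:
3 = 0·11 + 3, so a_0 = 0
11 = 3·3 + 2, so a_1 = 3
3 = 1·2 + 1, so a_2 = 1
2 = 2·1 + 0, so a_3 = 2

[0; 3, 1, 2]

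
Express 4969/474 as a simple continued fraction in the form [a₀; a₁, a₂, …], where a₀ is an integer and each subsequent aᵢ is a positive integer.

4969 = 10·474 + 229, so a_0 = 10
474 = 2·229 + 16, so a_1 = 2
229 = 14·16 + 5, so a_2 = 14
16 = 3·5 + 1, so a_3 = 3
5 = 5·1 + 0, so a_4 = 5

[10; 2, 14, 3, 5]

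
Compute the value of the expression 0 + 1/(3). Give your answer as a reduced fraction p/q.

Start with 3.
0 + 1/(3/1) = 0 + 1/3 = 1/3

1/3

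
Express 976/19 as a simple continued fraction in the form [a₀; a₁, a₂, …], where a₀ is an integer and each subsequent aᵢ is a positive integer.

[51; 2, 1, 2, 2]

976 = 51·19 + 7, so a_0 = 51
19 = 2·7 + 5, so a_1 = 2
7 = 1·5 + 2, so a_2 = 1
5 = 2·2 + 1, so a_3 = 2
2 = 2·1 + 0, so a_4 = 2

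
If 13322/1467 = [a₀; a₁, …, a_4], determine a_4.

2

Apply division with remainder until the remainder is 0:
13322 ÷ 1467 → quotient 9, remainder 119
1467 ÷ 119 → quotient 12, remainder 39
119 ÷ 39 → quotient 3, remainder 2
39 ÷ 2 → quotient 19, remainder 1
2 ÷ 1 → quotient 2, remainder 0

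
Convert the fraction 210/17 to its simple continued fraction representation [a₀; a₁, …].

[12; 2, 1, 5]

Apply division with remainder until the remainder is 0:
210 ÷ 17 → quotient 12, remainder 6
17 ÷ 6 → quotient 2, remainder 5
6 ÷ 5 → quotient 1, remainder 1
5 ÷ 1 → quotient 5, remainder 0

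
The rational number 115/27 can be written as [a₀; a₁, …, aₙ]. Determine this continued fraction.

[4; 3, 1, 6]

Run the Euclidean algorithm, recording each quotient:
⌊115/27⌋ = 4, remainder 7
⌊27/7⌋ = 3, remainder 6
⌊7/6⌋ = 1, remainder 1
⌊6/1⌋ = 6, remainder 0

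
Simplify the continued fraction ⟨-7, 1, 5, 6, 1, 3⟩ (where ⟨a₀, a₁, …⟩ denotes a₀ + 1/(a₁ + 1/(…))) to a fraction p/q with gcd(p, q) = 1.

Start with 3.
1 + 1/(3/1) = 1 + 1/3 = 4/3
6 + 1/(4/3) = 6 + 3/4 = 27/4
5 + 1/(27/4) = 5 + 4/27 = 139/27
1 + 1/(139/27) = 1 + 27/139 = 166/139
-7 + 1/(166/139) = -7 + 139/166 = -1023/166

-1023/166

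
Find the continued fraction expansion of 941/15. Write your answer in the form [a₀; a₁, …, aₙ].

[62; 1, 2, 1, 3]

Apply division with remainder until the remainder is 0:
941 = 62·15 + 11, so a_0 = 62
15 = 1·11 + 4, so a_1 = 1
11 = 2·4 + 3, so a_2 = 2
4 = 1·3 + 1, so a_3 = 1
3 = 3·1 + 0, so a_4 = 3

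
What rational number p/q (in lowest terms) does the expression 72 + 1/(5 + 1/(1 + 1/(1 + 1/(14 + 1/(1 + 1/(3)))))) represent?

Use the convergent recurrence hₖ = aₖ·hₖ₋₁ + hₖ₋₂ (and likewise for the denominators kₖ):
a_0 = 72: 72/1
a_1 = 5: 361/5
a_2 = 1: 433/6
a_3 = 1: 794/11
a_4 = 14: 11549/160
a_5 = 1: 12343/171
a_6 = 3: 48578/673

48578/673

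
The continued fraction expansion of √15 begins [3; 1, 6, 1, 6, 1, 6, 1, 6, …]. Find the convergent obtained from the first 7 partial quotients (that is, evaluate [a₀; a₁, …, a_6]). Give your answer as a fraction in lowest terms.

a_0 = 3: 3/1
a_1 = 1: 4/1
a_2 = 6: 27/7
a_3 = 1: 31/8
a_4 = 6: 213/55
a_5 = 1: 244/63
a_6 = 6: 1677/433

1677/433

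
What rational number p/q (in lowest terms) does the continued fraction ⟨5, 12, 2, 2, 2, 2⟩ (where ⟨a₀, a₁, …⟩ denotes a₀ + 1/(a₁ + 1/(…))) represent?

Starting at the tail and folding back:
Start with 2.
2 + 1/(2/1) = 2 + 1/2 = 5/2
2 + 1/(5/2) = 2 + 2/5 = 12/5
2 + 1/(12/5) = 2 + 5/12 = 29/12
12 + 1/(29/12) = 12 + 12/29 = 360/29
5 + 1/(360/29) = 5 + 29/360 = 1829/360

1829/360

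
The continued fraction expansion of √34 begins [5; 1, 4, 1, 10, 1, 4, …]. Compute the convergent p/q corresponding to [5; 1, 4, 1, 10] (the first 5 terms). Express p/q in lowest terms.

Compute successive convergents:
a_0 = 5: 5/1
a_1 = 1: 6/1
a_2 = 4: 29/5
a_3 = 1: 35/6
a_4 = 10: 379/65

379/65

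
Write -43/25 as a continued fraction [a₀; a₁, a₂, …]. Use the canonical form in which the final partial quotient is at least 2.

⌊-43/25⌋ = -2, remainder 7
⌊25/7⌋ = 3, remainder 4
⌊7/4⌋ = 1, remainder 3
⌊4/3⌋ = 1, remainder 1
⌊3/1⌋ = 3, remainder 0

[-2; 3, 1, 1, 3]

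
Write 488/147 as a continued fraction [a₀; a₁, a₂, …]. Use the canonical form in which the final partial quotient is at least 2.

⌊488/147⌋ = 3, remainder 47
⌊147/47⌋ = 3, remainder 6
⌊47/6⌋ = 7, remainder 5
⌊6/5⌋ = 1, remainder 1
⌊5/1⌋ = 5, remainder 0

[3; 3, 7, 1, 5]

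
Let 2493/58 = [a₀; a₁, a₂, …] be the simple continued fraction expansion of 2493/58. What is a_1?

Repeatedly divide and take the remainder:
⌊2493/58⌋ = 42, remainder 57
⌊58/57⌋ = 1, remainder 1

1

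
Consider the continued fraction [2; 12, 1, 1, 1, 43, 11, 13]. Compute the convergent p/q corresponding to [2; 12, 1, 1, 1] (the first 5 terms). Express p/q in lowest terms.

79/38

Start with 1.
1 + 1/(1/1) = 1 + 1/1 = 2/1
1 + 1/(2/1) = 1 + 1/2 = 3/2
12 + 1/(3/2) = 12 + 2/3 = 38/3
2 + 1/(38/3) = 2 + 3/38 = 79/38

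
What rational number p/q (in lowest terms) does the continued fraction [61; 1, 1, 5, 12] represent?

8247/134

Start with 12.
5 + 1/(12/1) = 5 + 1/12 = 61/12
1 + 1/(61/12) = 1 + 12/61 = 73/61
1 + 1/(73/61) = 1 + 61/73 = 134/73
61 + 1/(134/73) = 61 + 73/134 = 8247/134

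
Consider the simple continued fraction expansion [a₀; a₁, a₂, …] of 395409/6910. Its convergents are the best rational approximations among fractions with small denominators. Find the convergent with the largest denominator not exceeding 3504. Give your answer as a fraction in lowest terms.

38282/669

a_0 = 57: 57/1  (≤ bound)
a_1 = 4: 229/4  (≤ bound)
a_2 = 2: 515/9  (≤ bound)
a_3 = 24: 12589/220  (≤ bound)
a_4 = 3: 38282/669  (≤ bound)
a_5 = 10: 395409/6910  (> 3504, stop)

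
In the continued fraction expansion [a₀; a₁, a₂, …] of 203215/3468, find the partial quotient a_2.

203215 ÷ 3468 → quotient 58, remainder 2071
3468 ÷ 2071 → quotient 1, remainder 1397
2071 ÷ 1397 → quotient 1, remainder 674

1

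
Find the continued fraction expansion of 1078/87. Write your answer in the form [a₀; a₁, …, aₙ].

[12; 2, 1, 1, 3, 1, 3]

1078 ÷ 87 → quotient 12, remainder 34
87 ÷ 34 → quotient 2, remainder 19
34 ÷ 19 → quotient 1, remainder 15
19 ÷ 15 → quotient 1, remainder 4
15 ÷ 4 → quotient 3, remainder 3
4 ÷ 3 → quotient 1, remainder 1
3 ÷ 1 → quotient 3, remainder 0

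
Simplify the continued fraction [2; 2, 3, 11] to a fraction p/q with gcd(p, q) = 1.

Work from the innermost term outward:
Start with 11.
3 + 1/(11/1) = 3 + 1/11 = 34/11
2 + 1/(34/11) = 2 + 11/34 = 79/34
2 + 1/(79/34) = 2 + 34/79 = 192/79

192/79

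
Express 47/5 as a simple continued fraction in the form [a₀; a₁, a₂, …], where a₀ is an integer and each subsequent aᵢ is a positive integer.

[9; 2, 2]

47 ÷ 5 → quotient 9, remainder 2
5 ÷ 2 → quotient 2, remainder 1
2 ÷ 1 → quotient 2, remainder 0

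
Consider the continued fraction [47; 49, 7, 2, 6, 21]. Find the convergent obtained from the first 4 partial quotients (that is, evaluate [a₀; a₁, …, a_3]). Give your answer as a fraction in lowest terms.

34654/737

Collapse the nested fraction from the inside out:
Start with 2.
7 + 1/(2/1) = 7 + 1/2 = 15/2
49 + 1/(15/2) = 49 + 2/15 = 737/15
47 + 1/(737/15) = 47 + 15/737 = 34654/737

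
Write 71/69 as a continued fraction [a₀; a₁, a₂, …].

[1; 34, 2]

71 = 1·69 + 2, so a_0 = 1
69 = 34·2 + 1, so a_1 = 34
2 = 2·1 + 0, so a_2 = 2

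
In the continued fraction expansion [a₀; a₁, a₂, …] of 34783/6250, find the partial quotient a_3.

3

Run the Euclidean algorithm, recording each quotient:
⌊34783/6250⌋ = 5, remainder 3533
⌊6250/3533⌋ = 1, remainder 2717
⌊3533/2717⌋ = 1, remainder 816
⌊2717/816⌋ = 3, remainder 269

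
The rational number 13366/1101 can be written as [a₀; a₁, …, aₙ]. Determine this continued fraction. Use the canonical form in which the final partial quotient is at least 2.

Repeatedly divide and take the remainder:
13366 ÷ 1101 → quotient 12, remainder 154
1101 ÷ 154 → quotient 7, remainder 23
154 ÷ 23 → quotient 6, remainder 16
23 ÷ 16 → quotient 1, remainder 7
16 ÷ 7 → quotient 2, remainder 2
7 ÷ 2 → quotient 3, remainder 1
2 ÷ 1 → quotient 2, remainder 0

[12; 7, 6, 1, 2, 3, 2]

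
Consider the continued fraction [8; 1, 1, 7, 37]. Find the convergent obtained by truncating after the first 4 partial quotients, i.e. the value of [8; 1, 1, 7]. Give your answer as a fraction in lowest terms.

Build up convergents one term at a time:
a_0 = 8: 8/1
a_1 = 1: 9/1
a_2 = 1: 17/2
a_3 = 7: 128/15

128/15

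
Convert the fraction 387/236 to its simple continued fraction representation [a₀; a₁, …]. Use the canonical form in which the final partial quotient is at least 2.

Run the Euclidean algorithm, recording each quotient:
⌊387/236⌋ = 1, remainder 151
⌊236/151⌋ = 1, remainder 85
⌊151/85⌋ = 1, remainder 66
⌊85/66⌋ = 1, remainder 19
⌊66/19⌋ = 3, remainder 9
⌊19/9⌋ = 2, remainder 1
⌊9/1⌋ = 9, remainder 0

[1; 1, 1, 1, 3, 2, 9]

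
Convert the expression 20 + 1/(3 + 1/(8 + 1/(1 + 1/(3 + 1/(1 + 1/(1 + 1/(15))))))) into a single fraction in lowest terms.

Starting at the tail and folding back:
Start with 15.
1 + 1/(15/1) = 1 + 1/15 = 16/15
1 + 1/(16/15) = 1 + 15/16 = 31/16
3 + 1/(31/16) = 3 + 16/31 = 109/31
1 + 1/(109/31) = 1 + 31/109 = 140/109
8 + 1/(140/109) = 8 + 109/140 = 1229/140
3 + 1/(1229/140) = 3 + 140/1229 = 3827/1229
20 + 1/(3827/1229) = 20 + 1229/3827 = 77769/3827

77769/3827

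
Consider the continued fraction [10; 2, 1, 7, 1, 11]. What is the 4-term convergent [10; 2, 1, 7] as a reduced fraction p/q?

238/23

a_0 = 10: 10/1
a_1 = 2: 21/2
a_2 = 1: 31/3
a_3 = 7: 238/23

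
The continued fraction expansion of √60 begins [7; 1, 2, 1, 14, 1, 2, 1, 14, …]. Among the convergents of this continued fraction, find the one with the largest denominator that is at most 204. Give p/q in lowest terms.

1433/185

a_0 = 7: 7/1  (≤ bound)
a_1 = 1: 8/1  (≤ bound)
a_2 = 2: 23/3  (≤ bound)
a_3 = 1: 31/4  (≤ bound)
a_4 = 14: 457/59  (≤ bound)
a_5 = 1: 488/63  (≤ bound)
a_6 = 2: 1433/185  (≤ bound)
a_7 = 1: 1921/248  (> 204, stop)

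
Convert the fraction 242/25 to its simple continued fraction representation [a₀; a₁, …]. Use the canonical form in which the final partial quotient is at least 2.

Run the Euclidean algorithm, recording each quotient:
⌊242/25⌋ = 9, remainder 17
⌊25/17⌋ = 1, remainder 8
⌊17/8⌋ = 2, remainder 1
⌊8/1⌋ = 8, remainder 0

[9; 1, 2, 8]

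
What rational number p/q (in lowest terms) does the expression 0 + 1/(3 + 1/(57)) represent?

57/172

Starting at the tail and folding back:
Start with 57.
3 + 1/(57/1) = 3 + 1/57 = 172/57
0 + 1/(172/57) = 0 + 57/172 = 57/172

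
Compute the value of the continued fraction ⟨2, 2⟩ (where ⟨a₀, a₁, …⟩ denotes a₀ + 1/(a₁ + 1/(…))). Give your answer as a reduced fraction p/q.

Start with 2.
2 + 1/(2/1) = 2 + 1/2 = 5/2

5/2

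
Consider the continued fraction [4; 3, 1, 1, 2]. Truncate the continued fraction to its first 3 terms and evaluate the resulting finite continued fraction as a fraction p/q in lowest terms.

17/4

Starting at the tail and folding back:
Start with 1.
3 + 1/(1/1) = 3 + 1/1 = 4/1
4 + 1/(4/1) = 4 + 1/4 = 17/4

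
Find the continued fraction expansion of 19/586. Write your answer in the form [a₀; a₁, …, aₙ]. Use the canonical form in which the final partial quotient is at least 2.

Repeatedly divide and take the remainder:
19 = 0·586 + 19, so a_0 = 0
586 = 30·19 + 16, so a_1 = 30
19 = 1·16 + 3, so a_2 = 1
16 = 5·3 + 1, so a_3 = 5
3 = 3·1 + 0, so a_4 = 3

[0; 30, 1, 5, 3]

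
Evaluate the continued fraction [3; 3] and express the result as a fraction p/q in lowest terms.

Starting at the tail and folding back:
Start with 3.
3 + 1/(3/1) = 3 + 1/3 = 10/3

10/3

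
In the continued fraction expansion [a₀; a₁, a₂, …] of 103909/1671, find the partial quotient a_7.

⌊103909/1671⌋ = 62, remainder 307
⌊1671/307⌋ = 5, remainder 136
⌊307/136⌋ = 2, remainder 35
⌊136/35⌋ = 3, remainder 31
⌊35/31⌋ = 1, remainder 4
⌊31/4⌋ = 7, remainder 3
⌊4/3⌋ = 1, remainder 1
⌊3/1⌋ = 3, remainder 0

3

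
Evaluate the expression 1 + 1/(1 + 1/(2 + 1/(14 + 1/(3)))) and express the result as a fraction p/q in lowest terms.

Start with 3.
14 + 1/(3/1) = 14 + 1/3 = 43/3
2 + 1/(43/3) = 2 + 3/43 = 89/43
1 + 1/(89/43) = 1 + 43/89 = 132/89
1 + 1/(132/89) = 1 + 89/132 = 221/132

221/132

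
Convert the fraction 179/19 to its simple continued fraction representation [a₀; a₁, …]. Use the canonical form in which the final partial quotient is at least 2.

[9; 2, 2, 1, 2]

179 ÷ 19 → quotient 9, remainder 8
19 ÷ 8 → quotient 2, remainder 3
8 ÷ 3 → quotient 2, remainder 2
3 ÷ 2 → quotient 1, remainder 1
2 ÷ 1 → quotient 2, remainder 0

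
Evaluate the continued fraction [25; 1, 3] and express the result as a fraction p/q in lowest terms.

103/4

Start with 3.
1 + 1/(3/1) = 1 + 1/3 = 4/3
25 + 1/(4/3) = 25 + 3/4 = 103/4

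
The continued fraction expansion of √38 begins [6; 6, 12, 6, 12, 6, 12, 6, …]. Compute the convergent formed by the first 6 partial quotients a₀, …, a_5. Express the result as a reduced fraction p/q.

202501/32850

Collapse the nested fraction from the inside out:
Start with 6.
12 + 1/(6/1) = 12 + 1/6 = 73/6
6 + 1/(73/6) = 6 + 6/73 = 444/73
12 + 1/(444/73) = 12 + 73/444 = 5401/444
6 + 1/(5401/444) = 6 + 444/5401 = 32850/5401
6 + 1/(32850/5401) = 6 + 5401/32850 = 202501/32850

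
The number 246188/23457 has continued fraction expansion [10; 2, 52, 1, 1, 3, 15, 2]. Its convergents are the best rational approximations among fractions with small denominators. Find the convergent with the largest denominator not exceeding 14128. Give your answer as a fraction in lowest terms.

119195/11357

List convergents until the denominator exceeds the bound:
a_0 = 10: 10/1  (≤ bound)
a_1 = 2: 21/2  (≤ bound)
a_2 = 52: 1102/105  (≤ bound)
a_3 = 1: 1123/107  (≤ bound)
a_4 = 1: 2225/212  (≤ bound)
a_5 = 3: 7798/743  (≤ bound)
a_6 = 15: 119195/11357  (≤ bound)
a_7 = 2: 246188/23457  (> 14128, stop)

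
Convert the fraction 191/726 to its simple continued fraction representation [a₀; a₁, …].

[0; 3, 1, 4, 38]

Apply division with remainder until the remainder is 0:
⌊191/726⌋ = 0, remainder 191
⌊726/191⌋ = 3, remainder 153
⌊191/153⌋ = 1, remainder 38
⌊153/38⌋ = 4, remainder 1
⌊38/1⌋ = 38, remainder 0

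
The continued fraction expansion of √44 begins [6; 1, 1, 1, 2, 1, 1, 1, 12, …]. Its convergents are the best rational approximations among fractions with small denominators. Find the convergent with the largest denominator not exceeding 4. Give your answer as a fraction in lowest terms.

List convergents until the denominator exceeds the bound:
a_0 = 6: 6/1  (≤ bound)
a_1 = 1: 7/1  (≤ bound)
a_2 = 1: 13/2  (≤ bound)
a_3 = 1: 20/3  (≤ bound)
a_4 = 2: 53/8  (> 4, stop)

20/3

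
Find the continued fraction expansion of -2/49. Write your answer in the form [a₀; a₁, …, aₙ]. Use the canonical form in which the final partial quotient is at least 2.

-2 ÷ 49 → quotient -1, remainder 47
49 ÷ 47 → quotient 1, remainder 2
47 ÷ 2 → quotient 23, remainder 1
2 ÷ 1 → quotient 2, remainder 0

[-1; 1, 23, 2]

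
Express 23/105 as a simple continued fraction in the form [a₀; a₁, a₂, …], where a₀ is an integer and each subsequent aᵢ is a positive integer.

[0; 4, 1, 1, 3, 3]

23 = 0·105 + 23, so a_0 = 0
105 = 4·23 + 13, so a_1 = 4
23 = 1·13 + 10, so a_2 = 1
13 = 1·10 + 3, so a_3 = 1
10 = 3·3 + 1, so a_4 = 3
3 = 3·1 + 0, so a_5 = 3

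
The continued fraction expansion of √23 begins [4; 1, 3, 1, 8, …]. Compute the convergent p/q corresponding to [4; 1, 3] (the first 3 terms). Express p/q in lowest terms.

Starting at the tail and folding back:
Start with 3.
1 + 1/(3/1) = 1 + 1/3 = 4/3
4 + 1/(4/3) = 4 + 3/4 = 19/4

19/4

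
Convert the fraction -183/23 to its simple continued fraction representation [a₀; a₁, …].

-183 = -8·23 + 1, so a_0 = -8
23 = 23·1 + 0, so a_1 = 23

[-8; 23]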